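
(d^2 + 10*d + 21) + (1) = d^2 + 10*d + 22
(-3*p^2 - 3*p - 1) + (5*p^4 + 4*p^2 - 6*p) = 5*p^4 + p^2 - 9*p - 1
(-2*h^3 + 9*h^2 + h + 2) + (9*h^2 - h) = -2*h^3 + 18*h^2 + 2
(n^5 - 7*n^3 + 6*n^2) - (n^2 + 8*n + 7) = n^5 - 7*n^3 + 5*n^2 - 8*n - 7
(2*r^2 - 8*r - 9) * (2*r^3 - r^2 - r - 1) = 4*r^5 - 18*r^4 - 12*r^3 + 15*r^2 + 17*r + 9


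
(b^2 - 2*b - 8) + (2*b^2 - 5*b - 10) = 3*b^2 - 7*b - 18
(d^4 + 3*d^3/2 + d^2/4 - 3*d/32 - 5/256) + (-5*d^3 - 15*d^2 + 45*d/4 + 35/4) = d^4 - 7*d^3/2 - 59*d^2/4 + 357*d/32 + 2235/256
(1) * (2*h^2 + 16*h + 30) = 2*h^2 + 16*h + 30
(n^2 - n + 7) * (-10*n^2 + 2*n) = -10*n^4 + 12*n^3 - 72*n^2 + 14*n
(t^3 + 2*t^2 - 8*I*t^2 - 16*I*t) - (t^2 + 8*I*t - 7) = t^3 + t^2 - 8*I*t^2 - 24*I*t + 7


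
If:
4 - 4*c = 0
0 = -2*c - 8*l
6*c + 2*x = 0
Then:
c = 1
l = -1/4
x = -3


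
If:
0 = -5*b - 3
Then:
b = -3/5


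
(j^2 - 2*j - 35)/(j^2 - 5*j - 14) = (j + 5)/(j + 2)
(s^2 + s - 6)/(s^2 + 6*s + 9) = (s - 2)/(s + 3)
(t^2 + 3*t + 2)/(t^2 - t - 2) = (t + 2)/(t - 2)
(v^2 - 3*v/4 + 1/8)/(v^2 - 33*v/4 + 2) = (v - 1/2)/(v - 8)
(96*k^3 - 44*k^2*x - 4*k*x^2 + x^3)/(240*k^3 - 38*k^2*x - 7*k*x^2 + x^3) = (-2*k + x)/(-5*k + x)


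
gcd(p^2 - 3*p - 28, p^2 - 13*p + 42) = p - 7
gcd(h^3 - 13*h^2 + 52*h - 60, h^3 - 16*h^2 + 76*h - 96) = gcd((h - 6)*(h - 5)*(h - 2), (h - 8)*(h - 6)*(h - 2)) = h^2 - 8*h + 12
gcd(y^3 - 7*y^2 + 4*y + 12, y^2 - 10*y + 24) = y - 6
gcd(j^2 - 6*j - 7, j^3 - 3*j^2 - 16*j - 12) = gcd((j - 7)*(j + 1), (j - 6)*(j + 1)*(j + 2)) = j + 1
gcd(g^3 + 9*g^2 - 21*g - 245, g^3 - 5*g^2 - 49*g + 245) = g^2 + 2*g - 35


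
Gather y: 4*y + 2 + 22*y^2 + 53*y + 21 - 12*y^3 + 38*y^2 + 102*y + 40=-12*y^3 + 60*y^2 + 159*y + 63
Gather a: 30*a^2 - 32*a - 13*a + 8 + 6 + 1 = 30*a^2 - 45*a + 15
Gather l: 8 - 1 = 7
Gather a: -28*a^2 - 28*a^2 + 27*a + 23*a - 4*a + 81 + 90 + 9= -56*a^2 + 46*a + 180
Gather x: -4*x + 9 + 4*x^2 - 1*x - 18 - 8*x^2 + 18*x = -4*x^2 + 13*x - 9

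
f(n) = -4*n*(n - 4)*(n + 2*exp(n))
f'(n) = -4*n*(n - 4)*(2*exp(n) + 1) - 4*n*(n + 2*exp(n)) - 4*(n - 4)*(n + 2*exp(n))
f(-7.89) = 2960.43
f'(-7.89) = -999.73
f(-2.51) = 153.43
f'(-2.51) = -160.68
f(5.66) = -21796.19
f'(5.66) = -38602.20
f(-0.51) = -6.36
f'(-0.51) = -6.37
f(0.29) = 12.75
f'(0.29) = 56.34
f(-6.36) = 1675.32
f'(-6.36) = -689.60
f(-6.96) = 2123.10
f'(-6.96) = -804.46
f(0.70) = 43.68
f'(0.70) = 95.62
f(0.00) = 0.00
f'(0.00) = 32.00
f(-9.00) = 4211.88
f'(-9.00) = -1260.09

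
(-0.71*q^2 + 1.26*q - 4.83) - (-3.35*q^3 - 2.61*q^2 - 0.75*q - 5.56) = 3.35*q^3 + 1.9*q^2 + 2.01*q + 0.73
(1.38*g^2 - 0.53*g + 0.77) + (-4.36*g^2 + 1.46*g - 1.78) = -2.98*g^2 + 0.93*g - 1.01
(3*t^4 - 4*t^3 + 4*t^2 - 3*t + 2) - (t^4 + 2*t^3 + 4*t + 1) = 2*t^4 - 6*t^3 + 4*t^2 - 7*t + 1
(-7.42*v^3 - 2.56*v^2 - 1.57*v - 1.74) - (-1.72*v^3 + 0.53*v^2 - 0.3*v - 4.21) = -5.7*v^3 - 3.09*v^2 - 1.27*v + 2.47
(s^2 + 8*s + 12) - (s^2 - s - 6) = 9*s + 18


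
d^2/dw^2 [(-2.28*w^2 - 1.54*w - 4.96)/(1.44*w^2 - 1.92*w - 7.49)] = (-18.994176*w^3 - 209.257344*w^2 - 17.378496*w - 355.085832)/(2.985984*w^6 - 11.943936*w^5 - 30.668544*w^4 + 117.172224*w^3 + 159.519024*w^2 - 323.136576*w - 420.189749)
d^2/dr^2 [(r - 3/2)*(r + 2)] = 2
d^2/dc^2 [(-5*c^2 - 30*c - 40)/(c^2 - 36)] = 60*(-c^3 - 22*c^2 - 108*c - 264)/(c^6 - 108*c^4 + 3888*c^2 - 46656)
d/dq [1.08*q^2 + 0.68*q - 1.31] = 2.16*q + 0.68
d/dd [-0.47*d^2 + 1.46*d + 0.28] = 1.46 - 0.94*d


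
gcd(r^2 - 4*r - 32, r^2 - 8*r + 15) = 1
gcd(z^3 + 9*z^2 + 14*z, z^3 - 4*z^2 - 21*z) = z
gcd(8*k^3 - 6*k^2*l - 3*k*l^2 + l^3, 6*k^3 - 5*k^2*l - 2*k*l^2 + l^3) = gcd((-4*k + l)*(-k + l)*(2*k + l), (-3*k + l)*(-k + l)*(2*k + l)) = 2*k^2 - k*l - l^2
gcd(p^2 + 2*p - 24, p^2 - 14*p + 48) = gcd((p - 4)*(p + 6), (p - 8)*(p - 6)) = 1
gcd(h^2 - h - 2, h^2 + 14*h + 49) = 1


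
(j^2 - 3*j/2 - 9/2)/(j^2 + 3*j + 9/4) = 2*(j - 3)/(2*j + 3)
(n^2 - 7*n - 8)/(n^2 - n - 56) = (n + 1)/(n + 7)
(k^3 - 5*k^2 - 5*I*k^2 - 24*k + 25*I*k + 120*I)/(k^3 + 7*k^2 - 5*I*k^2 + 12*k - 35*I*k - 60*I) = (k - 8)/(k + 4)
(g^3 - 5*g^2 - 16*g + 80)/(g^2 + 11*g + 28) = (g^2 - 9*g + 20)/(g + 7)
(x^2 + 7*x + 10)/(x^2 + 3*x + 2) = (x + 5)/(x + 1)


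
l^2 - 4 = (l - 2)*(l + 2)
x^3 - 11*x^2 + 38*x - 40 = (x - 5)*(x - 4)*(x - 2)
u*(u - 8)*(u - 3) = u^3 - 11*u^2 + 24*u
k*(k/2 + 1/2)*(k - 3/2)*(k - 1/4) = k^4/2 - 3*k^3/8 - 11*k^2/16 + 3*k/16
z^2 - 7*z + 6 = (z - 6)*(z - 1)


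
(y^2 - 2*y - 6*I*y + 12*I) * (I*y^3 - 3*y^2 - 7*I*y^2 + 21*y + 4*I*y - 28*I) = I*y^5 + 3*y^4 - 9*I*y^4 - 27*y^3 + 36*I*y^3 + 66*y^2 - 198*I*y^2 - 216*y + 308*I*y + 336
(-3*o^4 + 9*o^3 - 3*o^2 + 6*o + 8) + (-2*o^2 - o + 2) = -3*o^4 + 9*o^3 - 5*o^2 + 5*o + 10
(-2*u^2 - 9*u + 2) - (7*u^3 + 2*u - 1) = -7*u^3 - 2*u^2 - 11*u + 3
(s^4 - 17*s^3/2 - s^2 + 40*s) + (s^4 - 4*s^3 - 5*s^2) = 2*s^4 - 25*s^3/2 - 6*s^2 + 40*s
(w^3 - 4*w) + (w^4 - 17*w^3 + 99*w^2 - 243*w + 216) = w^4 - 16*w^3 + 99*w^2 - 247*w + 216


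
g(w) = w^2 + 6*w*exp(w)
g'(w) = 6*w*exp(w) + 2*w + 6*exp(w)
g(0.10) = 0.67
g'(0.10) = 7.49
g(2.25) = 133.15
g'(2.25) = 189.51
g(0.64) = 7.69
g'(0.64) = 19.94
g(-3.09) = 8.70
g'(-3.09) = -6.75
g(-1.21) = -0.70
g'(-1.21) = -2.80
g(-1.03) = -1.15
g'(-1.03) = -2.12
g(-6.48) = 41.93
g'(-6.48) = -13.01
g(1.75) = 63.49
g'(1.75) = 98.45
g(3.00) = 370.54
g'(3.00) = 488.05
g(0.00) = 0.00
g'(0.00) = 6.00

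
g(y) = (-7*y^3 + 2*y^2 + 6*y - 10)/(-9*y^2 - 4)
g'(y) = 18*y*(-7*y^3 + 2*y^2 + 6*y - 10)/(-9*y^2 - 4)^2 + (-21*y^2 + 4*y + 6)/(-9*y^2 - 4)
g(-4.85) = -3.74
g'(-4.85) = 0.84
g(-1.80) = -0.80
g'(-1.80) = 1.31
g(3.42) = 2.25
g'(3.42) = 0.80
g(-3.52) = -2.59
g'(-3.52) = 0.90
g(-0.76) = 1.12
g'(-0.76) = 2.67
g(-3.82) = -2.86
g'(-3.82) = 0.88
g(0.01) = 2.48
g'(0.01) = -1.62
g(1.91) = 1.09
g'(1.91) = 0.70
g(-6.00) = -4.69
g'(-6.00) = 0.82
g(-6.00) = -4.69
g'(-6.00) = 0.82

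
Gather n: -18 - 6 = -24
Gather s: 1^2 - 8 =-7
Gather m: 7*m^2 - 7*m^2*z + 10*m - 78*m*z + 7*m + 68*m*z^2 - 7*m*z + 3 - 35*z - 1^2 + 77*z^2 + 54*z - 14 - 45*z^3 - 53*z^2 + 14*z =m^2*(7 - 7*z) + m*(68*z^2 - 85*z + 17) - 45*z^3 + 24*z^2 + 33*z - 12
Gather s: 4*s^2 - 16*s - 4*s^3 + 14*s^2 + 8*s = -4*s^3 + 18*s^2 - 8*s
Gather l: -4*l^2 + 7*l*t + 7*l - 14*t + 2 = -4*l^2 + l*(7*t + 7) - 14*t + 2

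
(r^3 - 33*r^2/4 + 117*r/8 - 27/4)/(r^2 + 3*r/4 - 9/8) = (2*r^2 - 15*r + 18)/(2*r + 3)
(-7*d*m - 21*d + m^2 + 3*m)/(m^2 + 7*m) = (-7*d*m - 21*d + m^2 + 3*m)/(m*(m + 7))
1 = 1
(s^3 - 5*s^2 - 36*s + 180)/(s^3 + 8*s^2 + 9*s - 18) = (s^2 - 11*s + 30)/(s^2 + 2*s - 3)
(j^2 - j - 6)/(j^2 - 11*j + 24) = (j + 2)/(j - 8)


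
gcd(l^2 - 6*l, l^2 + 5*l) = l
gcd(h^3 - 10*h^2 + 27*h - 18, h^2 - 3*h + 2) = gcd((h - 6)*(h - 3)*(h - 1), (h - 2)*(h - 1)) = h - 1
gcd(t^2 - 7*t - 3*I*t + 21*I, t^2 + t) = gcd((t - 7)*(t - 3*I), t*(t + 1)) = 1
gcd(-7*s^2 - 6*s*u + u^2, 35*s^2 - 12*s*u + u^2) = 7*s - u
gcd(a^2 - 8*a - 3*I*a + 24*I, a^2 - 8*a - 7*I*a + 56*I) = a - 8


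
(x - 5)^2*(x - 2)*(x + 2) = x^4 - 10*x^3 + 21*x^2 + 40*x - 100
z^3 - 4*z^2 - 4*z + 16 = (z - 4)*(z - 2)*(z + 2)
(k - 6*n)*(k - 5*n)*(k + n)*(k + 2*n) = k^4 - 8*k^3*n - k^2*n^2 + 68*k*n^3 + 60*n^4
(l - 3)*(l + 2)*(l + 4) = l^3 + 3*l^2 - 10*l - 24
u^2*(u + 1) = u^3 + u^2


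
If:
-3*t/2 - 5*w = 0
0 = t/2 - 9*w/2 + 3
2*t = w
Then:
No Solution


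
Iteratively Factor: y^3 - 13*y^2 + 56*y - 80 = (y - 4)*(y^2 - 9*y + 20) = (y - 5)*(y - 4)*(y - 4)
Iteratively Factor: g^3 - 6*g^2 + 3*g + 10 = (g - 5)*(g^2 - g - 2) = (g - 5)*(g - 2)*(g + 1)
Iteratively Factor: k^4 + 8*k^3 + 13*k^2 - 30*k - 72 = (k + 4)*(k^3 + 4*k^2 - 3*k - 18) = (k - 2)*(k + 4)*(k^2 + 6*k + 9) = (k - 2)*(k + 3)*(k + 4)*(k + 3)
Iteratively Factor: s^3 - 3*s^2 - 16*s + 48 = (s - 4)*(s^2 + s - 12) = (s - 4)*(s + 4)*(s - 3)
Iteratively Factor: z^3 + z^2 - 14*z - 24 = (z - 4)*(z^2 + 5*z + 6) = (z - 4)*(z + 3)*(z + 2)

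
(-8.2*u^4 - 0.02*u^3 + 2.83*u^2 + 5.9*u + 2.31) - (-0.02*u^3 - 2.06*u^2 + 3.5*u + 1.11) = -8.2*u^4 + 4.89*u^2 + 2.4*u + 1.2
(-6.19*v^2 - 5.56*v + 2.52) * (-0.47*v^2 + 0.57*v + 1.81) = 2.9093*v^4 - 0.9151*v^3 - 15.5575*v^2 - 8.6272*v + 4.5612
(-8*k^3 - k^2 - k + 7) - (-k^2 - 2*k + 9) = -8*k^3 + k - 2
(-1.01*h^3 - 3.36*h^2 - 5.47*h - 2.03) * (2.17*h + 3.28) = -2.1917*h^4 - 10.604*h^3 - 22.8907*h^2 - 22.3467*h - 6.6584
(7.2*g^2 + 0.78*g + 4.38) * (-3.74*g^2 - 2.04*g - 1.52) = -26.928*g^4 - 17.6052*g^3 - 28.9164*g^2 - 10.1208*g - 6.6576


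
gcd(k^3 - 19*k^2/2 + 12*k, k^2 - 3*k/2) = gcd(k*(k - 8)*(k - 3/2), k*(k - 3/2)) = k^2 - 3*k/2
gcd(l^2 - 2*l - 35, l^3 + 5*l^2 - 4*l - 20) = l + 5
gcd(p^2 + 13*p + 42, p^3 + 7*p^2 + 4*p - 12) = p + 6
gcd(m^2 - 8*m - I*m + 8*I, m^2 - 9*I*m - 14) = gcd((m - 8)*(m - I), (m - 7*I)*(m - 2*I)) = 1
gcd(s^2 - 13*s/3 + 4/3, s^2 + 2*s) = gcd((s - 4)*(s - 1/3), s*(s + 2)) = 1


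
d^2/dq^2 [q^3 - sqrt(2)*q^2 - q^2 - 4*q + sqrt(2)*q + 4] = 6*q - 2*sqrt(2) - 2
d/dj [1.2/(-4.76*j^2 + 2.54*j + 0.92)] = (11.424*j - 3.048)/(-4.76*j^2 + 2.54*j + 0.92)^2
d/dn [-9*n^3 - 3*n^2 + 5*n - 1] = -27*n^2 - 6*n + 5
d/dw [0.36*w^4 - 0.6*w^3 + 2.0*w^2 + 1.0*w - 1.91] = 1.44*w^3 - 1.8*w^2 + 4.0*w + 1.0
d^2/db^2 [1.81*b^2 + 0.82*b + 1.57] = 3.62000000000000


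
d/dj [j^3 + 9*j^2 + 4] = 3*j*(j + 6)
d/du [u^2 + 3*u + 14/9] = 2*u + 3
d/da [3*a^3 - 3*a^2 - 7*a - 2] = 9*a^2 - 6*a - 7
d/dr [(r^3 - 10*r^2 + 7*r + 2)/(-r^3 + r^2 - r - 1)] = (-9*r^4 + 12*r^3 + 6*r^2 + 16*r - 5)/(r^6 - 2*r^5 + 3*r^4 - r^2 + 2*r + 1)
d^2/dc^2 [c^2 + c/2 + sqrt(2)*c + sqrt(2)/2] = 2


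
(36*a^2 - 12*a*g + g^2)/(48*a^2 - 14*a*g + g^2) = (6*a - g)/(8*a - g)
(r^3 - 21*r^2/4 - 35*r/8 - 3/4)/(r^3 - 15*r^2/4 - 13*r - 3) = (r + 1/2)/(r + 2)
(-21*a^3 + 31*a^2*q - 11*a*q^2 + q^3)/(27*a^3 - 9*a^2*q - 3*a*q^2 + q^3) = (7*a^2 - 8*a*q + q^2)/(-9*a^2 + q^2)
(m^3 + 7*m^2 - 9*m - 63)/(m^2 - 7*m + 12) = (m^2 + 10*m + 21)/(m - 4)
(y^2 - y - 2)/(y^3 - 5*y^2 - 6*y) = (y - 2)/(y*(y - 6))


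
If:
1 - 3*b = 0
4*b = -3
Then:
No Solution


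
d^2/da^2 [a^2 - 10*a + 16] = 2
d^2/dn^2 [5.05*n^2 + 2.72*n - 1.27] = 10.1000000000000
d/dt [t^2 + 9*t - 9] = 2*t + 9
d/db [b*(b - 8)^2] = (b - 8)*(3*b - 8)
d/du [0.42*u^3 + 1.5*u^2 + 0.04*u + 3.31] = 1.26*u^2 + 3.0*u + 0.04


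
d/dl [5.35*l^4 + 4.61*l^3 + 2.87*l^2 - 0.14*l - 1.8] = 21.4*l^3 + 13.83*l^2 + 5.74*l - 0.14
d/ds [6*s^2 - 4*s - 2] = 12*s - 4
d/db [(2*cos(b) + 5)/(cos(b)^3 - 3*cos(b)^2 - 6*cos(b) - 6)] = 16*(4*cos(b)^3 + 9*cos(b)^2 - 30*cos(b) - 18)*sin(b)/(12*sin(b)^2 - 21*cos(b) + cos(3*b) - 36)^2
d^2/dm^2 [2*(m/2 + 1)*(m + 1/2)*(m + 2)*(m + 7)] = 12*m^2 + 69*m + 75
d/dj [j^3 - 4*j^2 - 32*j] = 3*j^2 - 8*j - 32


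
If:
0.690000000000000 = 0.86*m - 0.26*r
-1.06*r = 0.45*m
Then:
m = 0.71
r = -0.30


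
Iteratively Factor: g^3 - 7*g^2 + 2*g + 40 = (g + 2)*(g^2 - 9*g + 20) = (g - 5)*(g + 2)*(g - 4)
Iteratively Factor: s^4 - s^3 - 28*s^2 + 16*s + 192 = (s + 4)*(s^3 - 5*s^2 - 8*s + 48) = (s - 4)*(s + 4)*(s^2 - s - 12) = (s - 4)*(s + 3)*(s + 4)*(s - 4)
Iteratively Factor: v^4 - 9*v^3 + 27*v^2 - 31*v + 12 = (v - 1)*(v^3 - 8*v^2 + 19*v - 12) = (v - 4)*(v - 1)*(v^2 - 4*v + 3) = (v - 4)*(v - 3)*(v - 1)*(v - 1)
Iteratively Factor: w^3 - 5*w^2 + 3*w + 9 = (w - 3)*(w^2 - 2*w - 3) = (w - 3)^2*(w + 1)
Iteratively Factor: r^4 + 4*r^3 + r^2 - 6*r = (r + 2)*(r^3 + 2*r^2 - 3*r) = r*(r + 2)*(r^2 + 2*r - 3) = r*(r + 2)*(r + 3)*(r - 1)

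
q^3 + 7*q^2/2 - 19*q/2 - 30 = (q - 3)*(q + 5/2)*(q + 4)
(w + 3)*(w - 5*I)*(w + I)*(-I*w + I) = -I*w^4 - 4*w^3 - 2*I*w^3 - 8*w^2 - 2*I*w^2 + 12*w - 10*I*w + 15*I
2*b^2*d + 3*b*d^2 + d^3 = d*(b + d)*(2*b + d)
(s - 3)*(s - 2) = s^2 - 5*s + 6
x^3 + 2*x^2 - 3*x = x*(x - 1)*(x + 3)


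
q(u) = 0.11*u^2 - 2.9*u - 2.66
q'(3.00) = -2.24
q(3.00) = -10.37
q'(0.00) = -2.90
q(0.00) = -2.66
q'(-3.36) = -3.64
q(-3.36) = 8.33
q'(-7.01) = -4.44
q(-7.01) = 23.07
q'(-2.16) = -3.38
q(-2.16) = 4.12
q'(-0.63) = -3.04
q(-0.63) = -0.79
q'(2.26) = -2.40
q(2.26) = -8.65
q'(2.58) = -2.33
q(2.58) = -9.41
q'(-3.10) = -3.58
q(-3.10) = 7.39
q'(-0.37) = -2.98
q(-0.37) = -1.57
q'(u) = 0.22*u - 2.9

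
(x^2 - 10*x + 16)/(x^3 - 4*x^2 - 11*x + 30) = (x - 8)/(x^2 - 2*x - 15)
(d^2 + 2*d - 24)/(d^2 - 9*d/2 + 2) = 2*(d + 6)/(2*d - 1)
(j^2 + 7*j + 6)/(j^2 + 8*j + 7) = (j + 6)/(j + 7)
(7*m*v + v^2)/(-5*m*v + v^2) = (7*m + v)/(-5*m + v)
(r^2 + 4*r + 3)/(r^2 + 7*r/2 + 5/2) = 2*(r + 3)/(2*r + 5)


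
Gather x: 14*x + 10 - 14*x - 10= 0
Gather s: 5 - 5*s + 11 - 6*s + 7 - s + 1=24 - 12*s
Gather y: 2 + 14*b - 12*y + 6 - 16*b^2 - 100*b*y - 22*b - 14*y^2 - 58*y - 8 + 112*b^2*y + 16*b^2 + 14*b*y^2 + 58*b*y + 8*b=y^2*(14*b - 14) + y*(112*b^2 - 42*b - 70)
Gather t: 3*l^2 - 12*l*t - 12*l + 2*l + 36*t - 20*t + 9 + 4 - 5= 3*l^2 - 10*l + t*(16 - 12*l) + 8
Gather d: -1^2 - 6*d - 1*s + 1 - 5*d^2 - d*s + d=-5*d^2 + d*(-s - 5) - s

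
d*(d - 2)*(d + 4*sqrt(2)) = d^3 - 2*d^2 + 4*sqrt(2)*d^2 - 8*sqrt(2)*d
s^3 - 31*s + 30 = (s - 5)*(s - 1)*(s + 6)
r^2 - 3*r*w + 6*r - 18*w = (r + 6)*(r - 3*w)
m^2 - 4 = (m - 2)*(m + 2)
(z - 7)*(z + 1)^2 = z^3 - 5*z^2 - 13*z - 7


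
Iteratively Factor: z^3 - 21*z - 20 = (z + 1)*(z^2 - z - 20) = (z + 1)*(z + 4)*(z - 5)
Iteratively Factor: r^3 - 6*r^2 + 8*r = (r)*(r^2 - 6*r + 8) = r*(r - 4)*(r - 2)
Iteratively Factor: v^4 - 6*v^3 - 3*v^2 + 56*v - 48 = (v - 4)*(v^3 - 2*v^2 - 11*v + 12) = (v - 4)^2*(v^2 + 2*v - 3) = (v - 4)^2*(v - 1)*(v + 3)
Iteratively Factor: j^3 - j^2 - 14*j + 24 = (j + 4)*(j^2 - 5*j + 6) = (j - 2)*(j + 4)*(j - 3)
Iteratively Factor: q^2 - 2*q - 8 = (q - 4)*(q + 2)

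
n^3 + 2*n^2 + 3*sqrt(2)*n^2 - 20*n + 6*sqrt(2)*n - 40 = (n + 2)*(n - 2*sqrt(2))*(n + 5*sqrt(2))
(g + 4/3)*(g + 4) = g^2 + 16*g/3 + 16/3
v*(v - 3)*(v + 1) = v^3 - 2*v^2 - 3*v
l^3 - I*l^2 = l^2*(l - I)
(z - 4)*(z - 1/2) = z^2 - 9*z/2 + 2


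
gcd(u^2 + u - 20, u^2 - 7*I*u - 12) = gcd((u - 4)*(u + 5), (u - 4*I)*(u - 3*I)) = 1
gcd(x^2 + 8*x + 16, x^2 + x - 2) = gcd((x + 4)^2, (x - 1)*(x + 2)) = 1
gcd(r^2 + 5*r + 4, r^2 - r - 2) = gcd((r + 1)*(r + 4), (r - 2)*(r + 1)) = r + 1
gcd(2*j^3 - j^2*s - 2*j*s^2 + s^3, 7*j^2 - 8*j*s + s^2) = -j + s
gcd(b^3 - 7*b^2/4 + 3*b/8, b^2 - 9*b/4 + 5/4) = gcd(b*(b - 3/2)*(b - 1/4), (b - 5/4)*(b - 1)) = 1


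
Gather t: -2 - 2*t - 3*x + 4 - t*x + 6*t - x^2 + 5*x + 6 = t*(4 - x) - x^2 + 2*x + 8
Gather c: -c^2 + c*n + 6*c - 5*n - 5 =-c^2 + c*(n + 6) - 5*n - 5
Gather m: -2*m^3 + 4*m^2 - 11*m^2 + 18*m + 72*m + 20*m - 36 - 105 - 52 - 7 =-2*m^3 - 7*m^2 + 110*m - 200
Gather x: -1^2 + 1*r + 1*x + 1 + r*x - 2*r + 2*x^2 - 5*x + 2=-r + 2*x^2 + x*(r - 4) + 2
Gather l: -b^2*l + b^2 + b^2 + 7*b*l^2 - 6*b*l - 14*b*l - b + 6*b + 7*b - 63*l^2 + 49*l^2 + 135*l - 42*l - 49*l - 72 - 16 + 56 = 2*b^2 + 12*b + l^2*(7*b - 14) + l*(-b^2 - 20*b + 44) - 32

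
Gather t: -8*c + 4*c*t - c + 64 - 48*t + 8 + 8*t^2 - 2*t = -9*c + 8*t^2 + t*(4*c - 50) + 72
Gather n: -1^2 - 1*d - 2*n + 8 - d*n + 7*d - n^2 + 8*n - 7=6*d - n^2 + n*(6 - d)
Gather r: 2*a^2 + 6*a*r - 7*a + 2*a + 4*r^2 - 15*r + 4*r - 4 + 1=2*a^2 - 5*a + 4*r^2 + r*(6*a - 11) - 3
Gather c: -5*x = -5*x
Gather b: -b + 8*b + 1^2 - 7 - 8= 7*b - 14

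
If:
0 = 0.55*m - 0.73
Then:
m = 1.33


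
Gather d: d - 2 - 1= d - 3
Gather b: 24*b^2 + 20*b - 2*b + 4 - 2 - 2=24*b^2 + 18*b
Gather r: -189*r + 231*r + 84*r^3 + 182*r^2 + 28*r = 84*r^3 + 182*r^2 + 70*r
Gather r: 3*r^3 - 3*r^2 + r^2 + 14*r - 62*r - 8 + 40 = 3*r^3 - 2*r^2 - 48*r + 32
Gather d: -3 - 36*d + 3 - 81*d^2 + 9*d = -81*d^2 - 27*d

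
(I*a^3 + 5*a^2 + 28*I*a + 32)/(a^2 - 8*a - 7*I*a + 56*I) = (I*a^3 + 5*a^2 + 28*I*a + 32)/(a^2 - 8*a - 7*I*a + 56*I)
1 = 1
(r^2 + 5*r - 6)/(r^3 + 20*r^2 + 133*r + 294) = (r - 1)/(r^2 + 14*r + 49)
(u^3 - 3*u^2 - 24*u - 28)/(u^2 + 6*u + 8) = (u^2 - 5*u - 14)/(u + 4)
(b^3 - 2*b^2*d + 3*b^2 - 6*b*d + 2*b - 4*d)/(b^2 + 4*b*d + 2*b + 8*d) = (b^2 - 2*b*d + b - 2*d)/(b + 4*d)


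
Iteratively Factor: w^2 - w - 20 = (w + 4)*(w - 5)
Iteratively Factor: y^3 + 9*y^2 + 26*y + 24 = (y + 2)*(y^2 + 7*y + 12) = (y + 2)*(y + 4)*(y + 3)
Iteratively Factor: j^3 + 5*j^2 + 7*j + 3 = (j + 1)*(j^2 + 4*j + 3) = (j + 1)*(j + 3)*(j + 1)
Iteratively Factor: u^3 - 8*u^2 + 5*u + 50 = (u + 2)*(u^2 - 10*u + 25) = (u - 5)*(u + 2)*(u - 5)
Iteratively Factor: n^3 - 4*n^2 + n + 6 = (n + 1)*(n^2 - 5*n + 6) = (n - 3)*(n + 1)*(n - 2)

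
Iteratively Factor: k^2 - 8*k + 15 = (k - 3)*(k - 5)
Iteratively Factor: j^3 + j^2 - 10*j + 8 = (j - 2)*(j^2 + 3*j - 4) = (j - 2)*(j - 1)*(j + 4)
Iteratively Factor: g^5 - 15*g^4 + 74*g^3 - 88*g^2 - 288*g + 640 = (g + 2)*(g^4 - 17*g^3 + 108*g^2 - 304*g + 320) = (g - 4)*(g + 2)*(g^3 - 13*g^2 + 56*g - 80) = (g - 5)*(g - 4)*(g + 2)*(g^2 - 8*g + 16) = (g - 5)*(g - 4)^2*(g + 2)*(g - 4)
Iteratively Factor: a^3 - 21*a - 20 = (a + 1)*(a^2 - a - 20) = (a + 1)*(a + 4)*(a - 5)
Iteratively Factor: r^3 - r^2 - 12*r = (r)*(r^2 - r - 12) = r*(r + 3)*(r - 4)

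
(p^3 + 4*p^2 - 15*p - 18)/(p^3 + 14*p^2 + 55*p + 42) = (p - 3)/(p + 7)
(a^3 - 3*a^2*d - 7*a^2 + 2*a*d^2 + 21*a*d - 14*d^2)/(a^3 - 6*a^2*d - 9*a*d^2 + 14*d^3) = (a^2 - 2*a*d - 7*a + 14*d)/(a^2 - 5*a*d - 14*d^2)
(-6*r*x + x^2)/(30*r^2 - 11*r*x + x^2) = x/(-5*r + x)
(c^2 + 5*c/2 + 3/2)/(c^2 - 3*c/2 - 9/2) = (c + 1)/(c - 3)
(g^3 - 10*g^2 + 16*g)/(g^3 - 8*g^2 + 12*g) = (g - 8)/(g - 6)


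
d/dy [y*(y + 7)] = 2*y + 7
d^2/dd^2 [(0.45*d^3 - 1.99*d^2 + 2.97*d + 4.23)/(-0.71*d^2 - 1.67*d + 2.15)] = (4.44089209850063e-16*d^4 - 11.5973*d^3 + 15.126702*d^2 - 69.776046*d - 39.438304)/(0.357911*d^6 + 2.525541*d^5 + 2.688912*d^4 - 10.638067*d^3 - 8.14248*d^2 + 23.158725*d - 9.938375)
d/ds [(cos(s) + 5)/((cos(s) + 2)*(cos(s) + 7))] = (cos(s)^2 + 10*cos(s) + 31)*sin(s)/((cos(s) + 2)^2*(cos(s) + 7)^2)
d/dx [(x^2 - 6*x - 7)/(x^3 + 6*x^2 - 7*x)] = (-x^4 + 12*x^3 + 50*x^2 + 84*x - 49)/(x^2*(x^4 + 12*x^3 + 22*x^2 - 84*x + 49))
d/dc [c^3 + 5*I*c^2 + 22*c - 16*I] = 3*c^2 + 10*I*c + 22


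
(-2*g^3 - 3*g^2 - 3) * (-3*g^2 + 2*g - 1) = 6*g^5 + 5*g^4 - 4*g^3 + 12*g^2 - 6*g + 3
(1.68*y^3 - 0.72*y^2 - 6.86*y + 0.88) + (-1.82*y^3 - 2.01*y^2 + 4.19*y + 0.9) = -0.14*y^3 - 2.73*y^2 - 2.67*y + 1.78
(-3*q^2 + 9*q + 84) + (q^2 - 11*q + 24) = -2*q^2 - 2*q + 108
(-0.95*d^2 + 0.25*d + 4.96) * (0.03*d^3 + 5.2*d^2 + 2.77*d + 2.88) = -0.0285*d^5 - 4.9325*d^4 - 1.1827*d^3 + 23.7485*d^2 + 14.4592*d + 14.2848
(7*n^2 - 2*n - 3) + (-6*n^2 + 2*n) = n^2 - 3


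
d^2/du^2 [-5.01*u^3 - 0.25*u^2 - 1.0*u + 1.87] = -30.06*u - 0.5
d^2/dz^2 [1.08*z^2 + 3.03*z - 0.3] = 2.16000000000000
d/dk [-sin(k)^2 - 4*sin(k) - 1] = -2*(sin(k) + 2)*cos(k)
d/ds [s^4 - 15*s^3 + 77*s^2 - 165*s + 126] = 4*s^3 - 45*s^2 + 154*s - 165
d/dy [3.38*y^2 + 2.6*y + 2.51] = 6.76*y + 2.6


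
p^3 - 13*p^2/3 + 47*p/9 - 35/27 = (p - 7/3)*(p - 5/3)*(p - 1/3)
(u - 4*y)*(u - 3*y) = u^2 - 7*u*y + 12*y^2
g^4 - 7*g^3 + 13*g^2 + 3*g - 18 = (g - 3)^2*(g - 2)*(g + 1)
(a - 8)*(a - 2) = a^2 - 10*a + 16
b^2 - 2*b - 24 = (b - 6)*(b + 4)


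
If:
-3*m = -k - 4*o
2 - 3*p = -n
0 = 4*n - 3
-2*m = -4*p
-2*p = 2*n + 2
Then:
No Solution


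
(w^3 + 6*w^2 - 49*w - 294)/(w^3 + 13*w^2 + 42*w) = (w - 7)/w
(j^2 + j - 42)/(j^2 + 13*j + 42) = (j - 6)/(j + 6)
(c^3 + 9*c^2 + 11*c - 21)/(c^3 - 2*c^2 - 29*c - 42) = (c^2 + 6*c - 7)/(c^2 - 5*c - 14)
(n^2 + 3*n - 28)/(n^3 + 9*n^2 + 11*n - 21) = (n - 4)/(n^2 + 2*n - 3)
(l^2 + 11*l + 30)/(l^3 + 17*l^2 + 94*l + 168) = (l + 5)/(l^2 + 11*l + 28)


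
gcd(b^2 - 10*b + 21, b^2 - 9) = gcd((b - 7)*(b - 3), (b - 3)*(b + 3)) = b - 3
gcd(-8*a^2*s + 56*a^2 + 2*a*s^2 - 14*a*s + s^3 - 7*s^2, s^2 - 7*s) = s - 7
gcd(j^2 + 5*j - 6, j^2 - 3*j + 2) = j - 1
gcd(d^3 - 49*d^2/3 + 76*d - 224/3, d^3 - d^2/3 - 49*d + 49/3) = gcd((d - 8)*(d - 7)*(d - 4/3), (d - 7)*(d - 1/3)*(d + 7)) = d - 7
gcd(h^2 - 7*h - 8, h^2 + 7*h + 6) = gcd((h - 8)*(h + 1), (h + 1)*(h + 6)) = h + 1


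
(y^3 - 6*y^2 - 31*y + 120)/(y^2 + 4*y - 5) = (y^2 - 11*y + 24)/(y - 1)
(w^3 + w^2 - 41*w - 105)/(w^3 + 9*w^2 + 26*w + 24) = (w^2 - 2*w - 35)/(w^2 + 6*w + 8)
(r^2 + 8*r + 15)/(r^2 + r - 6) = (r + 5)/(r - 2)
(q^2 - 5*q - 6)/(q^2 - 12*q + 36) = (q + 1)/(q - 6)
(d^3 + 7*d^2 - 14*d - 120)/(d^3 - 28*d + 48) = (d + 5)/(d - 2)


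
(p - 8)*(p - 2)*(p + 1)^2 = p^4 - 8*p^3 - 3*p^2 + 22*p + 16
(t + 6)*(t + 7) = t^2 + 13*t + 42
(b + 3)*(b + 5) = b^2 + 8*b + 15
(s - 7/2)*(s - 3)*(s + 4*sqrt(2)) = s^3 - 13*s^2/2 + 4*sqrt(2)*s^2 - 26*sqrt(2)*s + 21*s/2 + 42*sqrt(2)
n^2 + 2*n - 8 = (n - 2)*(n + 4)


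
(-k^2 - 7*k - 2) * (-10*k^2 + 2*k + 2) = 10*k^4 + 68*k^3 + 4*k^2 - 18*k - 4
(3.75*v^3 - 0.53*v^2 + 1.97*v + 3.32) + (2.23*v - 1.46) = 3.75*v^3 - 0.53*v^2 + 4.2*v + 1.86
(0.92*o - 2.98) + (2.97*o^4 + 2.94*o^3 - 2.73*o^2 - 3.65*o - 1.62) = 2.97*o^4 + 2.94*o^3 - 2.73*o^2 - 2.73*o - 4.6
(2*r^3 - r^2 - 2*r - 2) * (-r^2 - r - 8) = -2*r^5 - r^4 - 13*r^3 + 12*r^2 + 18*r + 16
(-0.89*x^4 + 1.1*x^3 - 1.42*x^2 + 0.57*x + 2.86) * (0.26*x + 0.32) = -0.2314*x^5 + 0.00120000000000003*x^4 - 0.0171999999999999*x^3 - 0.3062*x^2 + 0.926*x + 0.9152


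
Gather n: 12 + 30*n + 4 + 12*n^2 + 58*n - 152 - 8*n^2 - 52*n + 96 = 4*n^2 + 36*n - 40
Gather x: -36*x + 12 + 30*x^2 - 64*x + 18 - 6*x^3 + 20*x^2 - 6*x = -6*x^3 + 50*x^2 - 106*x + 30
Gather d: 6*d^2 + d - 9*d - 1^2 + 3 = 6*d^2 - 8*d + 2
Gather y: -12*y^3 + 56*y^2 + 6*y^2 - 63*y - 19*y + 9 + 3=-12*y^3 + 62*y^2 - 82*y + 12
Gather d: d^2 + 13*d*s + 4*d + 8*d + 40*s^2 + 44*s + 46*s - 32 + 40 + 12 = d^2 + d*(13*s + 12) + 40*s^2 + 90*s + 20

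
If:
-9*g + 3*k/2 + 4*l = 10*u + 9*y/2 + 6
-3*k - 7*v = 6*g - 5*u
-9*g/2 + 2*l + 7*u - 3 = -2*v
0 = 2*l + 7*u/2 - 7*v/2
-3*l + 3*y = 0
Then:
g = 169*y/2205 - 58/105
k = 16/15 - 403*y/315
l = y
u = 2/35 - 457*y/1470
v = 383*y/1470 + 2/35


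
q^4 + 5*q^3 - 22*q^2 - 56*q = q*(q - 4)*(q + 2)*(q + 7)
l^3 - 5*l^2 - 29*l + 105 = (l - 7)*(l - 3)*(l + 5)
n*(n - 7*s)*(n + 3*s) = n^3 - 4*n^2*s - 21*n*s^2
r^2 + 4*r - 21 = (r - 3)*(r + 7)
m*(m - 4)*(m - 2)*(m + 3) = m^4 - 3*m^3 - 10*m^2 + 24*m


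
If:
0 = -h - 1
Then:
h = -1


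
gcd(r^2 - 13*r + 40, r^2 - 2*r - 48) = r - 8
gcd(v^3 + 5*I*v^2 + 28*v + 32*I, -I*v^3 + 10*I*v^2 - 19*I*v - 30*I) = 1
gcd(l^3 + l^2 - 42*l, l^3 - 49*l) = l^2 + 7*l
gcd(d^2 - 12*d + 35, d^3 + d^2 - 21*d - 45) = d - 5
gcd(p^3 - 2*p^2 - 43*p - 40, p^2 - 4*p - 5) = p + 1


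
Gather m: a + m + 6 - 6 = a + m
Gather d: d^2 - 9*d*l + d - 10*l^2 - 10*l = d^2 + d*(1 - 9*l) - 10*l^2 - 10*l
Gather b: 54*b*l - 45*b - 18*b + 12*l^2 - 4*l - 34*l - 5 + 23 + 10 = b*(54*l - 63) + 12*l^2 - 38*l + 28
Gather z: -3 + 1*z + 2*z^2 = 2*z^2 + z - 3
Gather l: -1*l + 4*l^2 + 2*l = 4*l^2 + l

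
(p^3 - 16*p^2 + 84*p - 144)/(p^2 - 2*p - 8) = (p^2 - 12*p + 36)/(p + 2)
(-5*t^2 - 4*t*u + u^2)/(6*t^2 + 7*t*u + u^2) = (-5*t + u)/(6*t + u)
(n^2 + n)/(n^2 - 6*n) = (n + 1)/(n - 6)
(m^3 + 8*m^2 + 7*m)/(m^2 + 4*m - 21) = m*(m + 1)/(m - 3)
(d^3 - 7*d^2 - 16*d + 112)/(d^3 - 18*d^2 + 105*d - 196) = (d + 4)/(d - 7)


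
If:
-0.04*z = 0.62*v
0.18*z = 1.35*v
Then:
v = 0.00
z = 0.00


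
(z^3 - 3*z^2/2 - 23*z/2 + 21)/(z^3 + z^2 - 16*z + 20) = (2*z^2 + z - 21)/(2*(z^2 + 3*z - 10))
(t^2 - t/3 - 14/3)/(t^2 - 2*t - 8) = (t - 7/3)/(t - 4)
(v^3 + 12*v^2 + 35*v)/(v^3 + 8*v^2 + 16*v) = (v^2 + 12*v + 35)/(v^2 + 8*v + 16)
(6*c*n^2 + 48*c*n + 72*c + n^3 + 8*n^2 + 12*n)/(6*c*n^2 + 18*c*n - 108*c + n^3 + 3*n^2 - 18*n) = (n + 2)/(n - 3)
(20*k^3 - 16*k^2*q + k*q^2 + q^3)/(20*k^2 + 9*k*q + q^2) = (4*k^2 - 4*k*q + q^2)/(4*k + q)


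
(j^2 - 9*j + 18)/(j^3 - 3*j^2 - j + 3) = (j - 6)/(j^2 - 1)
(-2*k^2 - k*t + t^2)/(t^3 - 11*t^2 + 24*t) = (-2*k^2 - k*t + t^2)/(t*(t^2 - 11*t + 24))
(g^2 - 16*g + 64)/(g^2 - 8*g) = (g - 8)/g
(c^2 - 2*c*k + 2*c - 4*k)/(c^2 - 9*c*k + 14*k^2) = (c + 2)/(c - 7*k)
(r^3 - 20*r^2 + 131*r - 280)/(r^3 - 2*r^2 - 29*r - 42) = (r^2 - 13*r + 40)/(r^2 + 5*r + 6)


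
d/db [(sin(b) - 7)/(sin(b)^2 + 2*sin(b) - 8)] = (14*sin(b) + cos(b)^2 + 5)*cos(b)/(sin(b)^2 + 2*sin(b) - 8)^2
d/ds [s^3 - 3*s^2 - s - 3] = 3*s^2 - 6*s - 1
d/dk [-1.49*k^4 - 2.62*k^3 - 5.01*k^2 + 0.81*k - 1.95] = -5.96*k^3 - 7.86*k^2 - 10.02*k + 0.81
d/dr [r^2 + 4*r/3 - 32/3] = 2*r + 4/3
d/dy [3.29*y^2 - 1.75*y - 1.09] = 6.58*y - 1.75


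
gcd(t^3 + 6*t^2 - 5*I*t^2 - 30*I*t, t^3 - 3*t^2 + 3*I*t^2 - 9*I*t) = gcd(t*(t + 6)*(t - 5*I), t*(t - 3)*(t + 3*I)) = t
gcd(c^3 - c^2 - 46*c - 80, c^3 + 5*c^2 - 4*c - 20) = c^2 + 7*c + 10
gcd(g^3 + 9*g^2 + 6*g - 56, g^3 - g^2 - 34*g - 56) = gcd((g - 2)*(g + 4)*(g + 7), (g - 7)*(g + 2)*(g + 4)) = g + 4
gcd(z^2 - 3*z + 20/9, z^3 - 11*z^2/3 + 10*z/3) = z - 5/3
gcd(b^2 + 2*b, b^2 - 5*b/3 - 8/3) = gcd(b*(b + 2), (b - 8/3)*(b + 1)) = 1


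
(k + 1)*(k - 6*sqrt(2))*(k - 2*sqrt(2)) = k^3 - 8*sqrt(2)*k^2 + k^2 - 8*sqrt(2)*k + 24*k + 24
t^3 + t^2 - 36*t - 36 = (t - 6)*(t + 1)*(t + 6)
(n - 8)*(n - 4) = n^2 - 12*n + 32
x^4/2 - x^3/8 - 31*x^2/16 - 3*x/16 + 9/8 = (x/2 + 1/2)*(x - 2)*(x - 3/4)*(x + 3/2)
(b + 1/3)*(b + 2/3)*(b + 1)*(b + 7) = b^4 + 9*b^3 + 137*b^2/9 + 79*b/9 + 14/9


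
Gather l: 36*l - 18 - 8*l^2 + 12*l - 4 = -8*l^2 + 48*l - 22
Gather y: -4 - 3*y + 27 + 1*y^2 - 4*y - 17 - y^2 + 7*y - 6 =0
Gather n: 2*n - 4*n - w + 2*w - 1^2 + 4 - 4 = -2*n + w - 1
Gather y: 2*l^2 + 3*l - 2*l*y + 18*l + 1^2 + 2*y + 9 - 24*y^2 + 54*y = 2*l^2 + 21*l - 24*y^2 + y*(56 - 2*l) + 10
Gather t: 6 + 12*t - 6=12*t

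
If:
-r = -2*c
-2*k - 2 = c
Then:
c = r/2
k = -r/4 - 1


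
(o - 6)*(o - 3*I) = o^2 - 6*o - 3*I*o + 18*I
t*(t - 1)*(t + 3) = t^3 + 2*t^2 - 3*t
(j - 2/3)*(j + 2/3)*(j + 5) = j^3 + 5*j^2 - 4*j/9 - 20/9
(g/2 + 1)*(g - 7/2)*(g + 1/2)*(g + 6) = g^4/2 + 5*g^3/2 - 55*g^2/8 - 25*g - 21/2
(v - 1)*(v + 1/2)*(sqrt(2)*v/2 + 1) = sqrt(2)*v^3/2 - sqrt(2)*v^2/4 + v^2 - v/2 - sqrt(2)*v/4 - 1/2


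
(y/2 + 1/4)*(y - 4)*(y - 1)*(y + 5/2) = y^4/2 - y^3 - 39*y^2/8 + 23*y/8 + 5/2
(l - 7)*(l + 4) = l^2 - 3*l - 28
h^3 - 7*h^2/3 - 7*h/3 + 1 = (h - 3)*(h - 1/3)*(h + 1)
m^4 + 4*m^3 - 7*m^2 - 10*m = m*(m - 2)*(m + 1)*(m + 5)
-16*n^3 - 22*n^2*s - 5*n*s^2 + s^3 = (-8*n + s)*(n + s)*(2*n + s)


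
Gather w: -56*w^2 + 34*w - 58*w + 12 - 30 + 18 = -56*w^2 - 24*w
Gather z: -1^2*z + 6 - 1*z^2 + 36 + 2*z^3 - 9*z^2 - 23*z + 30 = 2*z^3 - 10*z^2 - 24*z + 72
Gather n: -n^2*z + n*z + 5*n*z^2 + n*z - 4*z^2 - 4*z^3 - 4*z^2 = -n^2*z + n*(5*z^2 + 2*z) - 4*z^3 - 8*z^2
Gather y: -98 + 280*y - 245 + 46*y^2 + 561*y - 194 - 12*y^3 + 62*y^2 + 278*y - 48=-12*y^3 + 108*y^2 + 1119*y - 585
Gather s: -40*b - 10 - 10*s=-40*b - 10*s - 10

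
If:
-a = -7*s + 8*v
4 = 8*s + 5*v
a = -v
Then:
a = -4/13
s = 4/13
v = 4/13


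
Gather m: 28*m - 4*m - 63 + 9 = 24*m - 54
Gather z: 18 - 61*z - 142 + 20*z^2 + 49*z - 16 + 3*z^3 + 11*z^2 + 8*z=3*z^3 + 31*z^2 - 4*z - 140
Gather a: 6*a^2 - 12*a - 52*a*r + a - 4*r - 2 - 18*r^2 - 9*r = 6*a^2 + a*(-52*r - 11) - 18*r^2 - 13*r - 2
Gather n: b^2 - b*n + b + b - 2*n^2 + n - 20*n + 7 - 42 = b^2 + 2*b - 2*n^2 + n*(-b - 19) - 35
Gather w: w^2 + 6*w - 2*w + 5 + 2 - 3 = w^2 + 4*w + 4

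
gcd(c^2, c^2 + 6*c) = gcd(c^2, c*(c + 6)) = c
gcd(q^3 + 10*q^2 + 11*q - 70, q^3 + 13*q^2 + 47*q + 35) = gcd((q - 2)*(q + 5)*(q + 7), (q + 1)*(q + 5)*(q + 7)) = q^2 + 12*q + 35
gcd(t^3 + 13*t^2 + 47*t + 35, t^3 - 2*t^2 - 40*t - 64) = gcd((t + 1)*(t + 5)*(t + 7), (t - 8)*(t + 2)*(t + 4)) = 1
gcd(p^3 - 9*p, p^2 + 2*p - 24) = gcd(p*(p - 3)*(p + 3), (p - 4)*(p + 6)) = 1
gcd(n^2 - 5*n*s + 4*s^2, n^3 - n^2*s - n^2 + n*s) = -n + s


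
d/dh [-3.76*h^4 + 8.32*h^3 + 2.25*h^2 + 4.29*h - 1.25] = -15.04*h^3 + 24.96*h^2 + 4.5*h + 4.29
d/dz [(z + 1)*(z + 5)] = 2*z + 6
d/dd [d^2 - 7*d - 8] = 2*d - 7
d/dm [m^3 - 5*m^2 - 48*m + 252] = 3*m^2 - 10*m - 48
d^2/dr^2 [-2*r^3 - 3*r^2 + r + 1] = -12*r - 6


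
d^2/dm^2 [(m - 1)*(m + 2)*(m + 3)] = 6*m + 8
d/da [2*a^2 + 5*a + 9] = 4*a + 5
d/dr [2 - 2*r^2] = -4*r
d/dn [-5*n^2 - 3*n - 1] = -10*n - 3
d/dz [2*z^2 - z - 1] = 4*z - 1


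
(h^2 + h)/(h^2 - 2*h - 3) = h/(h - 3)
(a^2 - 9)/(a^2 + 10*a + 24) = (a^2 - 9)/(a^2 + 10*a + 24)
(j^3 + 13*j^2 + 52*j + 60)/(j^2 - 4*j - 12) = (j^2 + 11*j + 30)/(j - 6)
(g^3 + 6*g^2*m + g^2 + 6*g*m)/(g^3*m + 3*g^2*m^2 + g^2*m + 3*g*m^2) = (g + 6*m)/(m*(g + 3*m))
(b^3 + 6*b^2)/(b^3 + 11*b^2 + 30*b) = b/(b + 5)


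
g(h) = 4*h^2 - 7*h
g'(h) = 8*h - 7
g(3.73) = 29.54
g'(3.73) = 22.84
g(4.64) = 53.64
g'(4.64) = 30.12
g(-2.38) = 39.32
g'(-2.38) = -26.04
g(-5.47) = 157.97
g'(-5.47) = -50.76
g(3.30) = 20.46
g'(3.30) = 19.40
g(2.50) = 7.50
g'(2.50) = 13.00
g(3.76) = 30.23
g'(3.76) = 23.08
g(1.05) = -2.94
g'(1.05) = 1.40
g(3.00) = 15.00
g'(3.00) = 17.00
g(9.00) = 261.00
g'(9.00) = 65.00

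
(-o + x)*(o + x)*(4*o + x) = -4*o^3 - o^2*x + 4*o*x^2 + x^3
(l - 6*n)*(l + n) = l^2 - 5*l*n - 6*n^2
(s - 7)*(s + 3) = s^2 - 4*s - 21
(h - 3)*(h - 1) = h^2 - 4*h + 3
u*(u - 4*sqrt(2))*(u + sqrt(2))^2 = u^4 - 2*sqrt(2)*u^3 - 14*u^2 - 8*sqrt(2)*u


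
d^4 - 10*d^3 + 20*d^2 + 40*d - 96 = (d - 6)*(d - 4)*(d - 2)*(d + 2)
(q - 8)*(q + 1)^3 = q^4 - 5*q^3 - 21*q^2 - 23*q - 8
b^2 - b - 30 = (b - 6)*(b + 5)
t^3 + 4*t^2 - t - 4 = (t - 1)*(t + 1)*(t + 4)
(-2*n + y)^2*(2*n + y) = 8*n^3 - 4*n^2*y - 2*n*y^2 + y^3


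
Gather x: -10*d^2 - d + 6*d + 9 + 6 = -10*d^2 + 5*d + 15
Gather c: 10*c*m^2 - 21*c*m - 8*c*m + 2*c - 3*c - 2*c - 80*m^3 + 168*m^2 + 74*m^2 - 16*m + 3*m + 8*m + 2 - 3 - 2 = c*(10*m^2 - 29*m - 3) - 80*m^3 + 242*m^2 - 5*m - 3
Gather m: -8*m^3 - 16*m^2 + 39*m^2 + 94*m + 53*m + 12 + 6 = -8*m^3 + 23*m^2 + 147*m + 18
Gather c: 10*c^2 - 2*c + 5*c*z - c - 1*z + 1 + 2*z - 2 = 10*c^2 + c*(5*z - 3) + z - 1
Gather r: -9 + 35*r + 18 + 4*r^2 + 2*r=4*r^2 + 37*r + 9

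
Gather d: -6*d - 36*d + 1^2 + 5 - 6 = -42*d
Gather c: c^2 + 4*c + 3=c^2 + 4*c + 3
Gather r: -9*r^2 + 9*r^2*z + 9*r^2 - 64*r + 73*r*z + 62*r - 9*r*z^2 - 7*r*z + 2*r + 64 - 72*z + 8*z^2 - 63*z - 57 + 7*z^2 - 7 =9*r^2*z + r*(-9*z^2 + 66*z) + 15*z^2 - 135*z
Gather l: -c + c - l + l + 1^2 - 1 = 0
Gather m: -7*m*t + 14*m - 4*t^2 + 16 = m*(14 - 7*t) - 4*t^2 + 16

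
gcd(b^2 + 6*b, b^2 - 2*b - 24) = 1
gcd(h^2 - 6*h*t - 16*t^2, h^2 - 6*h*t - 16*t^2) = -h^2 + 6*h*t + 16*t^2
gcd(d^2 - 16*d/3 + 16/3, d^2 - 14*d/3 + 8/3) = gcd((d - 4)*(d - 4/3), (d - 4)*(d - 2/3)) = d - 4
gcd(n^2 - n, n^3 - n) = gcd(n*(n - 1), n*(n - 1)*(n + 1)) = n^2 - n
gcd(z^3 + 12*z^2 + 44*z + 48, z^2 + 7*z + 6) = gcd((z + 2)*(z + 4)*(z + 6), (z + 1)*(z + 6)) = z + 6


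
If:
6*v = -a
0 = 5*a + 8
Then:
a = -8/5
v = 4/15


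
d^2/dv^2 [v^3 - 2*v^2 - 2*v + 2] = 6*v - 4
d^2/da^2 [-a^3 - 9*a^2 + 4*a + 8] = -6*a - 18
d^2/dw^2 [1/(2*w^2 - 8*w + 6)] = (-w^2 + 4*w + 4*(w - 2)^2 - 3)/(w^2 - 4*w + 3)^3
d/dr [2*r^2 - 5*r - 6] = 4*r - 5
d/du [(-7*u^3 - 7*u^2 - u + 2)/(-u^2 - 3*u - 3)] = (7*u^4 + 42*u^3 + 83*u^2 + 46*u + 9)/(u^4 + 6*u^3 + 15*u^2 + 18*u + 9)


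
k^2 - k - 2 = (k - 2)*(k + 1)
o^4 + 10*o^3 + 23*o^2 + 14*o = o*(o + 1)*(o + 2)*(o + 7)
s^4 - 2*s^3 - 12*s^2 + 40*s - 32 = (s - 2)^3*(s + 4)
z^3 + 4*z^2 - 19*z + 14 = (z - 2)*(z - 1)*(z + 7)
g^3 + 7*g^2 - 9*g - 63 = (g - 3)*(g + 3)*(g + 7)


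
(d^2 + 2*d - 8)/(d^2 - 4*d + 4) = (d + 4)/(d - 2)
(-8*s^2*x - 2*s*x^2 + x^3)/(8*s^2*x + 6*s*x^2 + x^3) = (-4*s + x)/(4*s + x)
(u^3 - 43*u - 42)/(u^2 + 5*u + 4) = (u^2 - u - 42)/(u + 4)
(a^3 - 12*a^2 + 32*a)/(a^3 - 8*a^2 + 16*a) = (a - 8)/(a - 4)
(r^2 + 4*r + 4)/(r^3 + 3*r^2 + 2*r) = (r + 2)/(r*(r + 1))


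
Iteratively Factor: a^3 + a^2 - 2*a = (a + 2)*(a^2 - a) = (a - 1)*(a + 2)*(a)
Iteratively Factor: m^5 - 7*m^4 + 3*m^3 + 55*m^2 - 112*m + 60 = (m - 1)*(m^4 - 6*m^3 - 3*m^2 + 52*m - 60) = (m - 2)*(m - 1)*(m^3 - 4*m^2 - 11*m + 30) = (m - 2)*(m - 1)*(m + 3)*(m^2 - 7*m + 10) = (m - 5)*(m - 2)*(m - 1)*(m + 3)*(m - 2)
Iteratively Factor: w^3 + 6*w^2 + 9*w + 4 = (w + 4)*(w^2 + 2*w + 1) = (w + 1)*(w + 4)*(w + 1)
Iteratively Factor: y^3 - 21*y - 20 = (y - 5)*(y^2 + 5*y + 4) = (y - 5)*(y + 1)*(y + 4)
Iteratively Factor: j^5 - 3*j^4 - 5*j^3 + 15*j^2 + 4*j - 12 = (j - 2)*(j^4 - j^3 - 7*j^2 + j + 6) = (j - 2)*(j - 1)*(j^3 - 7*j - 6) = (j - 2)*(j - 1)*(j + 2)*(j^2 - 2*j - 3) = (j - 3)*(j - 2)*(j - 1)*(j + 2)*(j + 1)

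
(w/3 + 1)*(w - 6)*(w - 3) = w^3/3 - 2*w^2 - 3*w + 18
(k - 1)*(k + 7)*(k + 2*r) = k^3 + 2*k^2*r + 6*k^2 + 12*k*r - 7*k - 14*r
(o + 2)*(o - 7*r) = o^2 - 7*o*r + 2*o - 14*r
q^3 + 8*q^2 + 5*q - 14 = (q - 1)*(q + 2)*(q + 7)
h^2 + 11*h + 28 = (h + 4)*(h + 7)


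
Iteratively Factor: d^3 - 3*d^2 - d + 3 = (d - 1)*(d^2 - 2*d - 3) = (d - 1)*(d + 1)*(d - 3)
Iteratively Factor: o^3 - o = (o)*(o^2 - 1) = o*(o + 1)*(o - 1)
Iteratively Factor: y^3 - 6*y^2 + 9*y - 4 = (y - 1)*(y^2 - 5*y + 4) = (y - 1)^2*(y - 4)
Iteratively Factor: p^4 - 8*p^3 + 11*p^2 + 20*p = (p + 1)*(p^3 - 9*p^2 + 20*p) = (p - 5)*(p + 1)*(p^2 - 4*p) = (p - 5)*(p - 4)*(p + 1)*(p)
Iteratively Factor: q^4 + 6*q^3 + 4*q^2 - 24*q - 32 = (q - 2)*(q^3 + 8*q^2 + 20*q + 16) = (q - 2)*(q + 2)*(q^2 + 6*q + 8) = (q - 2)*(q + 2)*(q + 4)*(q + 2)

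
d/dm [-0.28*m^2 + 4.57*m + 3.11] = 4.57 - 0.56*m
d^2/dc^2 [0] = 0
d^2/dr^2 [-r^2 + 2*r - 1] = -2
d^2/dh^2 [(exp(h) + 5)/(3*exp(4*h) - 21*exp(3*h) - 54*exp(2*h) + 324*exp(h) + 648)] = (3*exp(6*h) + 37*exp(5*h) + 121*exp(4*h) + 297*exp(3*h) + 870*exp(2*h) + 828*exp(h) - 648)*exp(h)/(exp(10*h) - 9*exp(9*h) - 51*exp(8*h) + 449*exp(7*h) + 1662*exp(6*h) - 7884*exp(5*h) - 35208*exp(4*h) + 24624*exp(3*h) + 303264*exp(2*h) + 513216*exp(h) + 279936)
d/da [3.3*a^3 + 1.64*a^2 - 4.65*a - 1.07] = 9.9*a^2 + 3.28*a - 4.65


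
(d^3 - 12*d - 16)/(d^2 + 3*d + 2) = (d^2 - 2*d - 8)/(d + 1)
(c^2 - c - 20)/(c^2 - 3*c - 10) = (c + 4)/(c + 2)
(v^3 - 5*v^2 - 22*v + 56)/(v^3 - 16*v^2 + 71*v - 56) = (v^2 + 2*v - 8)/(v^2 - 9*v + 8)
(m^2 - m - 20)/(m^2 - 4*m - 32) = (m - 5)/(m - 8)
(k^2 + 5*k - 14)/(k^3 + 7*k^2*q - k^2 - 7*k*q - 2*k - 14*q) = (k + 7)/(k^2 + 7*k*q + k + 7*q)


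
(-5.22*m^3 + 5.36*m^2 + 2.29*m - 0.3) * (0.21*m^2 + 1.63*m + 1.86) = -1.0962*m^5 - 7.383*m^4 - 0.491499999999999*m^3 + 13.6393*m^2 + 3.7704*m - 0.558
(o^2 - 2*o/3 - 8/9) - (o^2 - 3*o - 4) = 7*o/3 + 28/9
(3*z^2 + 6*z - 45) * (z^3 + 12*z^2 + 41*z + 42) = 3*z^5 + 42*z^4 + 150*z^3 - 168*z^2 - 1593*z - 1890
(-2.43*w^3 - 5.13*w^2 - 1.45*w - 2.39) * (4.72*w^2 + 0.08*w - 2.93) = -11.4696*w^5 - 24.408*w^4 - 0.134499999999998*w^3 + 3.6341*w^2 + 4.0573*w + 7.0027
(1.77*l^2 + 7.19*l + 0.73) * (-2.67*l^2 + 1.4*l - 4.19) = -4.7259*l^4 - 16.7193*l^3 + 0.7006*l^2 - 29.1041*l - 3.0587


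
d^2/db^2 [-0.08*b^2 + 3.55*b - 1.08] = -0.160000000000000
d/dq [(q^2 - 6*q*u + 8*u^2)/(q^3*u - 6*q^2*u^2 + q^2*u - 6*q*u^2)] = (2*q*(q - 3*u)*(q^2 - 6*q*u + q - 6*u) - (q^2 - 6*q*u + 8*u^2)*(3*q^2 - 12*q*u + 2*q - 6*u))/(q^2*u*(q^2 - 6*q*u + q - 6*u)^2)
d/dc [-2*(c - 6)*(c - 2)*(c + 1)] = -6*c^2 + 28*c - 8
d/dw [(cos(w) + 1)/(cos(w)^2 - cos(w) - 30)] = (cos(w)^2 + 2*cos(w) + 29)*sin(w)/(sin(w)^2 + cos(w) + 29)^2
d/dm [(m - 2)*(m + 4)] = 2*m + 2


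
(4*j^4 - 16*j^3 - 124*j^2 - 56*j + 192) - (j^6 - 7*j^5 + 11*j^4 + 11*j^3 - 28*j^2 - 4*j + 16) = -j^6 + 7*j^5 - 7*j^4 - 27*j^3 - 96*j^2 - 52*j + 176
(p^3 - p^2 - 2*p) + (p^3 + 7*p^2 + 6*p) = 2*p^3 + 6*p^2 + 4*p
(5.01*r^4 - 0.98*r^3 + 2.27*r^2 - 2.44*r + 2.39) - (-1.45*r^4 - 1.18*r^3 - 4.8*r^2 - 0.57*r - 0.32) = 6.46*r^4 + 0.2*r^3 + 7.07*r^2 - 1.87*r + 2.71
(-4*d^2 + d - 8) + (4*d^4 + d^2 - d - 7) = 4*d^4 - 3*d^2 - 15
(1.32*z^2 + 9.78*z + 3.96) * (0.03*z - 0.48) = 0.0396*z^3 - 0.3402*z^2 - 4.5756*z - 1.9008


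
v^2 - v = v*(v - 1)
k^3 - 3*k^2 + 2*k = k*(k - 2)*(k - 1)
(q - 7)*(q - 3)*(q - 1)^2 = q^4 - 12*q^3 + 42*q^2 - 52*q + 21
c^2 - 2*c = c*(c - 2)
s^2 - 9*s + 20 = (s - 5)*(s - 4)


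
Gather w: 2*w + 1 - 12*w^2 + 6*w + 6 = -12*w^2 + 8*w + 7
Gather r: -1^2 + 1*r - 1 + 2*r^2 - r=2*r^2 - 2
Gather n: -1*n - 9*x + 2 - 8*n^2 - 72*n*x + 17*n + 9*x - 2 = -8*n^2 + n*(16 - 72*x)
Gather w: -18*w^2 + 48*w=-18*w^2 + 48*w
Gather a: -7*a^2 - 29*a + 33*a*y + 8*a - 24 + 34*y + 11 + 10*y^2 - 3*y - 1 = -7*a^2 + a*(33*y - 21) + 10*y^2 + 31*y - 14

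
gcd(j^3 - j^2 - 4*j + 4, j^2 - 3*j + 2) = j^2 - 3*j + 2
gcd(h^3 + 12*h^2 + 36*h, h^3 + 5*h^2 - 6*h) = h^2 + 6*h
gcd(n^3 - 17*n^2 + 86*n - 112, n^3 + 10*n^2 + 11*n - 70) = n - 2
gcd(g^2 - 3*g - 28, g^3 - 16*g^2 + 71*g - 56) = g - 7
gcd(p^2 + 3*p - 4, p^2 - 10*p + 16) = 1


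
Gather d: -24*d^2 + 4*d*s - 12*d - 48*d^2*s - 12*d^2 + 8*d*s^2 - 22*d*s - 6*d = d^2*(-48*s - 36) + d*(8*s^2 - 18*s - 18)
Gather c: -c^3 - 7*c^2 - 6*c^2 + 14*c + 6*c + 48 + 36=-c^3 - 13*c^2 + 20*c + 84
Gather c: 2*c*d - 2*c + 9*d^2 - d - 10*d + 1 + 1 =c*(2*d - 2) + 9*d^2 - 11*d + 2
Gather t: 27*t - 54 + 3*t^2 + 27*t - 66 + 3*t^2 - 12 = 6*t^2 + 54*t - 132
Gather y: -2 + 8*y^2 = 8*y^2 - 2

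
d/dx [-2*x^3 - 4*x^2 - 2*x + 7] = -6*x^2 - 8*x - 2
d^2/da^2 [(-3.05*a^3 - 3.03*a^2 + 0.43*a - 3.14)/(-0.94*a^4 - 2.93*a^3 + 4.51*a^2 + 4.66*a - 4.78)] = (5.38996000000002*a^9 + 16.0638480000001*a^8 + 123.093*a^7 + 381.906752*a^6 + 328.467894*a^5 - 484.457454*a^4 - 1166.999414*a^3 + 13.2259439999998*a^2 + 494.597604*a + 391.061928)/(0.830584*a^12 + 7.766844*a^11 + 12.25431*a^10 - 61.727623*a^9 - 123.131223*a^8 + 256.296657*a^7 + 340.497443*a^6 - 598.09047*a^5 - 329.29353*a^4 + 702.398828*a^3 + 2.26285200000001*a^2 - 319.420632*a + 109.215352)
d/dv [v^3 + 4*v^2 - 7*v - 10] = 3*v^2 + 8*v - 7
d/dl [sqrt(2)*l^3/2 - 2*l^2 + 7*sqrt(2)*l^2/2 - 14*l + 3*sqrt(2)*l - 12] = 3*sqrt(2)*l^2/2 - 4*l + 7*sqrt(2)*l - 14 + 3*sqrt(2)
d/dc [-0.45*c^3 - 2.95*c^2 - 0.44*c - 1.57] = -1.35*c^2 - 5.9*c - 0.44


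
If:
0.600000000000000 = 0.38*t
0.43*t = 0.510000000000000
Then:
No Solution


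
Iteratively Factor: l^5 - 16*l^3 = (l)*(l^4 - 16*l^2) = l^2*(l^3 - 16*l) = l^3*(l^2 - 16) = l^3*(l + 4)*(l - 4)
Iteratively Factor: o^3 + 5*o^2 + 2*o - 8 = (o - 1)*(o^2 + 6*o + 8) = (o - 1)*(o + 2)*(o + 4)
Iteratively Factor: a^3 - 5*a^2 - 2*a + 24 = (a - 4)*(a^2 - a - 6) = (a - 4)*(a - 3)*(a + 2)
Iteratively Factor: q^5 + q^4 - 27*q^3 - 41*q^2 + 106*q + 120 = (q + 3)*(q^4 - 2*q^3 - 21*q^2 + 22*q + 40) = (q + 3)*(q + 4)*(q^3 - 6*q^2 + 3*q + 10) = (q - 5)*(q + 3)*(q + 4)*(q^2 - q - 2) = (q - 5)*(q - 2)*(q + 3)*(q + 4)*(q + 1)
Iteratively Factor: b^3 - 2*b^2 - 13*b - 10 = (b - 5)*(b^2 + 3*b + 2) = (b - 5)*(b + 2)*(b + 1)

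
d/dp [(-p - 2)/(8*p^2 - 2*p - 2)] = (-4*p^2 + p + (p + 2)*(8*p - 1) + 1)/(2*(-4*p^2 + p + 1)^2)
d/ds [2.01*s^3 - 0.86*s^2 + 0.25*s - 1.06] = 6.03*s^2 - 1.72*s + 0.25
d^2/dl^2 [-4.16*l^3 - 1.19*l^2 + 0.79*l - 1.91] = -24.96*l - 2.38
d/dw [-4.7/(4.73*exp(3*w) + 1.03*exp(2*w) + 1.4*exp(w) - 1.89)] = (66.693*exp(2*w) + 9.682*exp(w) + 6.58)*exp(w)/(4.73*exp(3*w) + 1.03*exp(2*w) + 1.4*exp(w) - 1.89)^2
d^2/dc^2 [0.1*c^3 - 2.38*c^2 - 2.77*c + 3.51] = 0.6*c - 4.76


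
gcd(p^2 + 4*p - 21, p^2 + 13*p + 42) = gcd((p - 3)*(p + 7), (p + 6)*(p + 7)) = p + 7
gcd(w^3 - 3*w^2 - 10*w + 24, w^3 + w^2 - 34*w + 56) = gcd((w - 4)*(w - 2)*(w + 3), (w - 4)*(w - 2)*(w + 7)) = w^2 - 6*w + 8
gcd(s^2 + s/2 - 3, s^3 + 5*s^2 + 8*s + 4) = s + 2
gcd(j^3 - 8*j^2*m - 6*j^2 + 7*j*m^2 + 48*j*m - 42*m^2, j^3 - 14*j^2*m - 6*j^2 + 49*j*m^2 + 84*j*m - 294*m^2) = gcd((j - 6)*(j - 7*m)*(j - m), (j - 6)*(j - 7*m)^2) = j^2 - 7*j*m - 6*j + 42*m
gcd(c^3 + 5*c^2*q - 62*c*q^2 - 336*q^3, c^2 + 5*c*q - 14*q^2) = c + 7*q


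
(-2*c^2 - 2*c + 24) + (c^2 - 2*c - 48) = -c^2 - 4*c - 24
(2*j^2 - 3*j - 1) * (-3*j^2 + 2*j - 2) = -6*j^4 + 13*j^3 - 7*j^2 + 4*j + 2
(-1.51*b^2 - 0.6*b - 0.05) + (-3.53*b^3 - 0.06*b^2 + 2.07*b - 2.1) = -3.53*b^3 - 1.57*b^2 + 1.47*b - 2.15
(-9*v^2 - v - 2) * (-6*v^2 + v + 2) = 54*v^4 - 3*v^3 - 7*v^2 - 4*v - 4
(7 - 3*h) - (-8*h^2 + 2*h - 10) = 8*h^2 - 5*h + 17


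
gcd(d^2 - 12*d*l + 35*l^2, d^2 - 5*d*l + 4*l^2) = 1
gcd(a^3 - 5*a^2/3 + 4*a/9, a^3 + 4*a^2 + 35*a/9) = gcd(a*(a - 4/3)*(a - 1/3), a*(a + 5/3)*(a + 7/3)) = a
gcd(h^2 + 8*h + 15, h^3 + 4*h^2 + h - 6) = h + 3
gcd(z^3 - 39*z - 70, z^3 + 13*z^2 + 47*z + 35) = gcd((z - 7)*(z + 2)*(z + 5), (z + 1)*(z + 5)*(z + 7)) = z + 5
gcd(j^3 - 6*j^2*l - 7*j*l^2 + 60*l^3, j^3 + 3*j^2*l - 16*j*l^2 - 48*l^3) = j^2 - j*l - 12*l^2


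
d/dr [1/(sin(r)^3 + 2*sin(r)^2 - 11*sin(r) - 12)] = (-3*sin(r)^2 - 4*sin(r) + 11)*cos(r)/(sin(r)^3 + 2*sin(r)^2 - 11*sin(r) - 12)^2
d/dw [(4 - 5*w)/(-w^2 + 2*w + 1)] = (-5*w^2 + 8*w - 13)/(w^4 - 4*w^3 + 2*w^2 + 4*w + 1)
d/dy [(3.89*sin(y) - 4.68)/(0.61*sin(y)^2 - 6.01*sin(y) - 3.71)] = (-2.3729*sin(y)^2 + 5.7096*sin(y) - 42.5587)*cos(y)/(0.3721*sin(y)^4 - 7.3322*sin(y)^3 + 31.5939*sin(y)^2 + 44.5942*sin(y) + 13.7641)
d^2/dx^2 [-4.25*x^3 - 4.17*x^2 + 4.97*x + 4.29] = -25.5*x - 8.34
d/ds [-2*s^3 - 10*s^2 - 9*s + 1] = -6*s^2 - 20*s - 9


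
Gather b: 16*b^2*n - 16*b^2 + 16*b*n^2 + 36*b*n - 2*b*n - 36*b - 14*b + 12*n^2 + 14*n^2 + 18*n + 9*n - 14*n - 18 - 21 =b^2*(16*n - 16) + b*(16*n^2 + 34*n - 50) + 26*n^2 + 13*n - 39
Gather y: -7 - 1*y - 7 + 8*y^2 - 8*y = 8*y^2 - 9*y - 14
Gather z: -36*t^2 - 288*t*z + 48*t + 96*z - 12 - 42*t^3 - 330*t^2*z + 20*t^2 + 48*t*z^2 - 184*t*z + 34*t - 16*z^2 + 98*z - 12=-42*t^3 - 16*t^2 + 82*t + z^2*(48*t - 16) + z*(-330*t^2 - 472*t + 194) - 24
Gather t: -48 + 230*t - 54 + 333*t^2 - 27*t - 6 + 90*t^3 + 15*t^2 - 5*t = 90*t^3 + 348*t^2 + 198*t - 108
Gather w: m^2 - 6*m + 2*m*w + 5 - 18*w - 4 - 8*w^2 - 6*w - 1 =m^2 - 6*m - 8*w^2 + w*(2*m - 24)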